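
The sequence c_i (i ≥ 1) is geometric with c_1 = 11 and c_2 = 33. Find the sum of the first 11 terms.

Common ratio r = 3.
c_i = 11·3^(i-1).
S = 11·(3^11 - 1)/(3 - 1) = 11·(177147 - 1)/(2) = 974303.

974303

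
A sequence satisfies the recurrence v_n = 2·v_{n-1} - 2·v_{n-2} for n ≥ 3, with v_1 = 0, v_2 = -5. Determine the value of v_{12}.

-160

Iterate the recurrence:
v_3 = -10  v_4 = -10  v_5 = 0  v_6 = 20  v_7 = 40  v_8 = 40  v_9 = 0  v_{10} = -80  v_{11} = -160  v_{12} = -160.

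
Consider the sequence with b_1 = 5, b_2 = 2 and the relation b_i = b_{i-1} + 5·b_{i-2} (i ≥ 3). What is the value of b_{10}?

24097

Applying the relation repeatedly:
b_3 = 27, b_4 = 37, b_5 = 172, b_6 = 357, b_7 = 1217, b_8 = 3002, b_9 = 9087, b_{10} = 24097.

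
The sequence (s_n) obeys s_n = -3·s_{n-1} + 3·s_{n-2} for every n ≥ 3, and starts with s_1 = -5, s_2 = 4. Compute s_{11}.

-1065312

s_3 = -27, s_4 = 93, s_5 = -360, s_6 = 1359, s_7 = -5157, s_8 = 19548, s_9 = -74115, s_{10} = 280989, s_{11} = -1065312.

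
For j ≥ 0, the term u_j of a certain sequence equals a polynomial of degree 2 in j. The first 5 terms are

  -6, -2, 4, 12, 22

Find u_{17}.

1st diffs: 4, 6, 8, 10.
2nd diffs: 2, 2, 2 (constant).
Newton forward-difference form: u_j = -6 + 4·C(j,1) + 2·C(j,2).
At j = 17: j = 17, so u_{17} = -6 + 68 + 272 = 334.

334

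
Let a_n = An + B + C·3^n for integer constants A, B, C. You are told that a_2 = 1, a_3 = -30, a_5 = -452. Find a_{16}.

-86093353

Plug in n = 2, 3, 5: 2A + B + 9C = 1; 3A + B + 27C = -30; 5A + B + 243C = -452.
Subtracting the first from the second: A + 18C = -31.
Subtracting the second from the third: 2A + 216C = -422.
Solving: C = -2, A = 5, then B = 9.
Hence a_{16} = 5·16 + 9 + (-2)·43046721 = -86093353.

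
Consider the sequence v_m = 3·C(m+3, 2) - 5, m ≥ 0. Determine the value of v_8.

C(11, 2) = 55, so v_8 = 160.

160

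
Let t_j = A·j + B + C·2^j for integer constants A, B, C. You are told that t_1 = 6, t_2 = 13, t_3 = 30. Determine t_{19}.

At j = 1, 2, 3: A + B + 2C = 6; 2A + B + 4C = 13; 3A + B + 8C = 30.
Subtracting the first from the second: A + 2C = 7.
Subtracting the second from the third: A + 4C = 17.
Solving: C = 5, A = -3, then B = -1.
Therefore t_{19} = -57 + (-1) + 5·524288 = 2621382.

2621382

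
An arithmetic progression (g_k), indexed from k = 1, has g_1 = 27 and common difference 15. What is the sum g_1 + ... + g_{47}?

17484

g_k = 27 + (k - 1)·15.
g_{47} = 717; S = 47·(27 + 717)/2 = 17484.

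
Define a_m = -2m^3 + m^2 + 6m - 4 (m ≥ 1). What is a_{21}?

-17959

a_{21} = -2·21^3 + 1·21^2 + 6·21 - 4 = -17959.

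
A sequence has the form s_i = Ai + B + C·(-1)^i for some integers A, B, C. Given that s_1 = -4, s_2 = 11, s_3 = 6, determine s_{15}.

At i = 1, 2, 3: A + B - C = -4; 2A + B + C = 11; 3A + B - C = 6.
Subtracting the first from the second: A + 2C = 15.
Subtracting the second from the third: A - 2C = -5.
Solving: C = 5, A = 5, then B = -4.
Hence s_{15} = 5·15 + (-4) + 5·(-1) = 66.

66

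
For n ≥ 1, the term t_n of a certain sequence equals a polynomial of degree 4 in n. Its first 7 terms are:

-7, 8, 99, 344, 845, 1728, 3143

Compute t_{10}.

12440

1st diffs: 15, 91, 245, 501, 883, 1415.
2nd diffs: 76, 154, 256, 382, 532.
3rd diffs: 78, 102, 126, 150.
4th diffs: 24, 24, 24 (constant).
Newton forward-difference form: t_n = -7 + 15·C(n-1,1) + 76·C(n-1,2) + 78·C(n-1,3) + 24·C(n-1,4).
At n = 10: n-1 = 9, so t_{10} = -7 + 135 + 2736 + 6552 + 3024 = 12440.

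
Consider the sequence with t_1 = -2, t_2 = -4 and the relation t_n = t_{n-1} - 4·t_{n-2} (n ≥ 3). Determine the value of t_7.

Applying the relation repeatedly:
t_3 = 4, t_4 = 20, t_5 = 4, t_6 = -76, t_7 = -92.

-92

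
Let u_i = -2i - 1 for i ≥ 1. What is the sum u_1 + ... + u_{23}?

Over i = 1..23: Σi = 276.
Total = (-2)·276 + (-1)·23 = -575.

-575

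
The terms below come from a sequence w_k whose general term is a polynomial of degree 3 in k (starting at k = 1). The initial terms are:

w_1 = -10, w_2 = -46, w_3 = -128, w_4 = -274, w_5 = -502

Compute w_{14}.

1st diffs: -36, -82, -146, -228.
2nd diffs: -46, -64, -82.
3rd diffs: -18, -18 (constant).
Newton forward-difference form: w_k = -10 + (-36)·C(k-1,1) + (-46)·C(k-1,2) + (-18)·C(k-1,3).
At k = 14: k-1 = 13, so w_{14} = -10 - 468 - 3588 - 5148 = -9214.

-9214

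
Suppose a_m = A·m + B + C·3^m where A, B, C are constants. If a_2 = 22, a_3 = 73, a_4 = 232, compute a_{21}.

Write the equations: 2A + B + 9C = 22; 3A + B + 27C = 73; 4A + B + 81C = 232.
Subtracting the first from the second: A + 18C = 51.
Subtracting the second from the third: A + 54C = 159.
Solving: C = 3, A = -3, then B = 1.
Therefore a_{21} = -63 + 1 + 3·10460353203 = 31381059547.

31381059547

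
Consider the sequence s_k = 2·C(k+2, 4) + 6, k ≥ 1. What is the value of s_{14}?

C(16, 4) = 1820, so s_{14} = 3646.

3646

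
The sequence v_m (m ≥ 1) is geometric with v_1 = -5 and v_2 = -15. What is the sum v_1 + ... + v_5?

-605

Common ratio r = 3.
v_m = (-5)·3^(m-1).
S = (-5)·(3^5 - 1)/(3 - 1) = (-5)·(243 - 1)/(2) = -605.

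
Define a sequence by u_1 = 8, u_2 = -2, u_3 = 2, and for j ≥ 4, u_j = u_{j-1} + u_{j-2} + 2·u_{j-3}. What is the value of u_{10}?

Compute successive terms:
u_4 = 16; u_5 = 14; u_6 = 34; u_7 = 80; u_8 = 142; u_9 = 290; u_{10} = 592.

592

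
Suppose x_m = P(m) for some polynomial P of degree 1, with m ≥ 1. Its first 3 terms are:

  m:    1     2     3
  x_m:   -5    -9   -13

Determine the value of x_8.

1st diffs: -4, -4 (constant).
So x_m = -4m - 1.
Evaluating at m = 8 gives x_8 = -33.

-33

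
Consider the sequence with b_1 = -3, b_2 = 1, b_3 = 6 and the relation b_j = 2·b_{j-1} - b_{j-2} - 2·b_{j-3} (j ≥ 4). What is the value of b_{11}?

Iterate the recurrence:
b_4 = 17  b_5 = 26  b_6 = 23  b_7 = -14  b_8 = -103  b_9 = -238  b_{10} = -345  b_{11} = -246.

-246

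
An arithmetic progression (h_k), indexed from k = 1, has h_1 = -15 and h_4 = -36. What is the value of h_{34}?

Common difference d = (-36 - (-15)) / (4 - 1) = -7.
h_k = -15 + (k - 1)·(-7).
h_{34} = -15 + 33·(-7) = -246.

-246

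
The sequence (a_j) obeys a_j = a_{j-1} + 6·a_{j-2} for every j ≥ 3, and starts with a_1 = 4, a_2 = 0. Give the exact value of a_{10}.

30264

Compute successive terms:
a_3 = 24  a_4 = 24  a_5 = 168  a_6 = 312  a_7 = 1320  a_8 = 3192  a_9 = 11112  a_{10} = 30264.
(Characteristic roots are 3 and -2.)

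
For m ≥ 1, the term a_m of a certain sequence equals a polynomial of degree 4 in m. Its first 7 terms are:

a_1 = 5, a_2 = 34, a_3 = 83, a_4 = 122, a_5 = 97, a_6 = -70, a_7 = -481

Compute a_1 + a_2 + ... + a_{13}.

1st diffs: 29, 49, 39, -25, -167, -411.
2nd diffs: 20, -10, -64, -142, -244.
3rd diffs: -30, -54, -78, -102.
4th diffs: -24, -24, -24 (constant).
Newton forward-difference form: a_m = 5 + 29·C(m-1,1) + 20·C(m-1,2) + (-30)·C(m-1,3) + (-24)·C(m-1,4).
Continuing: …, -1262, -2563, -4558, -7445, …, a_{13} = -16807.
Summing m = 1..13 (13 terms) gives -44291.

-44291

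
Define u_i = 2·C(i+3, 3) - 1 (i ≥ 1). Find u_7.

C(10, 3) = 120, so u_7 = 239.

239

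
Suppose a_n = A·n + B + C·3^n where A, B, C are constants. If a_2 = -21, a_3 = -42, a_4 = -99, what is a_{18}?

Plug in n = 2, 3, 4: 2A + B + 9C = -21; 3A + B + 27C = -42; 4A + B + 81C = -99.
Subtracting the first from the second: A + 18C = -21.
Subtracting the second from the third: A + 54C = -57.
Solving: C = -1, A = -3, then B = -6.
Hence a_{18} = -3·18 + (-6) + (-1)·387420489 = -387420549.

-387420549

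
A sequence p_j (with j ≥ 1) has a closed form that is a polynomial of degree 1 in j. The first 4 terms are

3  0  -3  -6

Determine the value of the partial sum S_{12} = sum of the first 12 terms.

-162

1st diffs: -3, -3, -3 (constant).
So p_j = -3j + 6.
Continuing: …, -9, -12, -15, -18, …, p_{12} = -30.
Summing j = 1..12 (12 terms) gives -162.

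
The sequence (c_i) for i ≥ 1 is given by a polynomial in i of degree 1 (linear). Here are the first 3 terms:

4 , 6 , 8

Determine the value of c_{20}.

1st diffs: 2, 2 (constant).
So c_i = 2i + 2.
Evaluating at i = 20 gives c_{20} = 42.

42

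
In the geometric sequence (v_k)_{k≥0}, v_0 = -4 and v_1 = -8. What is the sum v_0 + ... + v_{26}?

-536870908

Common ratio r = 2.
v_k = (-4)·2^(k-0).
S = (-4)·(2^27 - 1)/(2 - 1) = (-4)·(134217728 - 1)/(1) = -536870908.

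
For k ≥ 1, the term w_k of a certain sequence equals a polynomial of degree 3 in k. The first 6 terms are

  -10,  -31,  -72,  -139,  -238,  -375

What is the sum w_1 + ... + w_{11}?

1st diffs: -21, -41, -67, -99, -137.
2nd diffs: -20, -26, -32, -38.
3rd diffs: -6, -6, -6 (constant).
Newton forward-difference form: w_k = -10 + (-21)·C(k-1,1) + (-20)·C(k-1,2) + (-6)·C(k-1,3).
Continuing: …, -556, -787, -1074, -1423, …, w_{11} = -1840.
Summing k = 1..11 (11 terms) gives -6545.

-6545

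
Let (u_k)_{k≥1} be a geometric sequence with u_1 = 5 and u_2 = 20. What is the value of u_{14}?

Common ratio r = 4.
u_k = 5·4^(k-1).
u_{14} = 5·4^13 = 335544320.

335544320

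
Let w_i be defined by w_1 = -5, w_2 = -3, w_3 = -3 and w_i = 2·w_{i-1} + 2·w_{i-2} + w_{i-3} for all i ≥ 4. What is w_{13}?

-179573

Compute successive terms:
w_4 = -17, w_5 = -43, w_6 = -123, w_7 = -349, w_8 = -987, w_9 = -2795, w_{10} = -7913, w_{11} = -22403, w_{12} = -63427, w_{13} = -179573.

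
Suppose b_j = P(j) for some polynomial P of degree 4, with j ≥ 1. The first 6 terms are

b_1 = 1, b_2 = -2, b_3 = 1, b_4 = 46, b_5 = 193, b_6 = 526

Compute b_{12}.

1st diffs: -3, 3, 45, 147, 333.
2nd diffs: 6, 42, 102, 186.
3rd diffs: 36, 60, 84.
4th diffs: 24, 24 (constant).
Newton forward-difference form: b_j = 1 + (-3)·C(j-1,1) + 6·C(j-1,2) + 36·C(j-1,3) + 24·C(j-1,4).
At j = 12: j-1 = 11, so b_{12} = 1 - 33 + 330 + 5940 + 7920 = 14158.

14158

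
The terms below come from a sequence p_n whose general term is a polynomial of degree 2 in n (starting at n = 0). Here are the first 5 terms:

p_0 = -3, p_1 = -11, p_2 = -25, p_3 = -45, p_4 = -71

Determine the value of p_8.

1st diffs: -8, -14, -20, -26.
2nd diffs: -6, -6, -6 (constant).
Newton forward-difference form: p_n = -3 + (-8)·C(n,1) + (-6)·C(n,2).
At n = 8: n = 8, so p_8 = -3 - 64 - 168 = -235.

-235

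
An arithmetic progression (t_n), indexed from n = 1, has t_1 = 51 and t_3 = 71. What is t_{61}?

Common difference d = (71 - 51) / (3 - 1) = 10.
t_n = 51 + (n - 1)·10.
t_{61} = 51 + 60·10 = 651.

651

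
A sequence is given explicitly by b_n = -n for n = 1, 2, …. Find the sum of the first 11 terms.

-66

Over n = 1..11: Σn = 66.
Total = (-1)·66 = -66.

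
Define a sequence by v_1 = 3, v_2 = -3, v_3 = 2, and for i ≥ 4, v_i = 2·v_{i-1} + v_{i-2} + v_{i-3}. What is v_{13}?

Applying the relation repeatedly:
v_4 = 4;  v_5 = 7;  v_6 = 20;  v_7 = 51;  v_8 = 129;  v_9 = 329;  v_{10} = 838;  v_{11} = 2134;  v_{12} = 5435;  v_{13} = 13842.

13842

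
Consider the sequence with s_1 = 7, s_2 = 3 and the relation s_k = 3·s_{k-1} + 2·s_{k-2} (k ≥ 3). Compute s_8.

s_3 = 23  s_4 = 75  s_5 = 271  s_6 = 963  s_7 = 3431  s_8 = 12219.

12219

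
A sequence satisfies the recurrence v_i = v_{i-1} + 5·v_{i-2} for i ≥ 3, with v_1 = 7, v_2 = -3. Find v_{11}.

61437

v_3 = 32; v_4 = 17; v_5 = 177; v_6 = 262; v_7 = 1147; v_8 = 2457; v_9 = 8192; v_{10} = 20477; v_{11} = 61437.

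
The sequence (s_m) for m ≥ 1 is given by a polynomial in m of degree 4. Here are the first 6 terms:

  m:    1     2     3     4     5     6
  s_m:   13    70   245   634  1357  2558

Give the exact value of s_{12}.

1st diffs: 57, 175, 389, 723, 1201.
2nd diffs: 118, 214, 334, 478.
3rd diffs: 96, 120, 144.
4th diffs: 24, 24 (constant).
So s_m = m^4 + 6m^3 - 2m^2 + 6m + 2.
Evaluating at m = 12 gives s_{12} = 30890.

30890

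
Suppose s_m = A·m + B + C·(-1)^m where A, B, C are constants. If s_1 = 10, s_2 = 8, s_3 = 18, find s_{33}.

Write the equations: A + B - C = 10; 2A + B + C = 8; 3A + B - C = 18.
Subtracting the first from the second: A + 2C = -2.
Subtracting the second from the third: A - 2C = 10.
Solving: C = -3, A = 4, then B = 3.
So s_m = 4·m + 3 + (-3)·(-1)^m; at m=33 this is 138.

138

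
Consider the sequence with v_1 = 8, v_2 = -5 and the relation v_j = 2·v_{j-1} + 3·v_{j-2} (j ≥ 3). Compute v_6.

175

Step forward from the initial values:
v_3 = 14; v_4 = 13; v_5 = 68; v_6 = 175.
(Characteristic roots are 3 and -1.)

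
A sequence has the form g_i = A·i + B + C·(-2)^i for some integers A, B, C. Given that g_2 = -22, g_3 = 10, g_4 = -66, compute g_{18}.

At i = 2, 3, 4: 2A + B + 4C = -22; 3A + B - 8C = 10; 4A + B + 16C = -66.
Subtracting the first from the second: A - 12C = 32.
Subtracting the second from the third: A + 24C = -76.
Solving: C = -3, A = -4, then B = -2.
Therefore g_{18} = -72 + (-2) + (-3)·262144 = -786506.

-786506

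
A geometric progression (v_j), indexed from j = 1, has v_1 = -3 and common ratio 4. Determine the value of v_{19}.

v_j = (-3)·4^(j-1).
v_{19} = (-3)·4^18 = -206158430208.

-206158430208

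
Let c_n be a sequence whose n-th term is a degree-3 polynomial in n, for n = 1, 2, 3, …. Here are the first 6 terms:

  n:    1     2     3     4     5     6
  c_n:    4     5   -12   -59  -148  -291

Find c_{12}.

-2955

1st diffs: 1, -17, -47, -89, -143.
2nd diffs: -18, -30, -42, -54.
3rd diffs: -12, -12, -12 (constant).
So c_n = -2n^3 + 3n^2 + 6n - 3.
Evaluating at n = 12 gives c_{12} = -2955.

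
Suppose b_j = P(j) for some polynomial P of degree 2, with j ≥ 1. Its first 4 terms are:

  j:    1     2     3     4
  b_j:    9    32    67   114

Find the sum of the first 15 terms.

1st diffs: 23, 35, 47.
2nd diffs: 12, 12 (constant).
So b_j = 6j^2 + 5j - 2.
Continuing: …, 173, 244, 327, 422, …, b_{15} = 1423.
Summing j = 1..15 (15 terms) gives 8010.

8010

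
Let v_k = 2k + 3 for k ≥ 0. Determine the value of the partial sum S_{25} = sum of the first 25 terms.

Over k = 0..24: Σk = 300.
Total = (2)·300 + (3)·25 = 675.

675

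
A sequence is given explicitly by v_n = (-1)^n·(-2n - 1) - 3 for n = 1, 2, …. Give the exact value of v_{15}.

28

(-1)^15 = -1; -2n - 1 at n=15 is -31; so v_{15} = 28.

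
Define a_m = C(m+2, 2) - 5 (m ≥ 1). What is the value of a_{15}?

131

C(17, 2) = 136, so a_{15} = 131.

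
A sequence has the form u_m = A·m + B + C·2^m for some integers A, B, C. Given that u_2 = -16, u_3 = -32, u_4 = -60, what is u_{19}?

-1572936

Plug in m = 2, 3, 4: 2A + B + 4C = -16; 3A + B + 8C = -32; 4A + B + 16C = -60.
Subtracting the first from the second: A + 4C = -16.
Subtracting the second from the third: A + 8C = -28.
Solving: C = -3, A = -4, then B = 4.
So u_m = -4·m + 4 + (-3)·2^m; at m=19 this is -1572936.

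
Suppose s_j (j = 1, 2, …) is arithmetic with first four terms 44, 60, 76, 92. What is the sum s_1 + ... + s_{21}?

4284

Common difference d = 16.
s_j = 44 + (j - 1)·16.
s_{21} = 364; S = 21·(44 + 364)/2 = 4284.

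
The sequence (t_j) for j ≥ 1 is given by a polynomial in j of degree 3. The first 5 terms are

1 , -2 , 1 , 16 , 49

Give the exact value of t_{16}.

1st diffs: -3, 3, 15, 33.
2nd diffs: 6, 12, 18.
3rd diffs: 6, 6 (constant).
Newton forward-difference form: t_j = 1 + (-3)·C(j-1,1) + 6·C(j-1,2) + 6·C(j-1,3).
At j = 16: j-1 = 15, so t_{16} = 1 - 45 + 630 + 2730 = 3316.

3316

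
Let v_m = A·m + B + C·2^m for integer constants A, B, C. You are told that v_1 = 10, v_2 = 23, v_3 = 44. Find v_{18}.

The three given values yield: A + B + 2C = 10; 2A + B + 4C = 23; 3A + B + 8C = 44.
Subtracting the first from the second: A + 2C = 13.
Subtracting the second from the third: A + 4C = 21.
Solving: C = 4, A = 5, then B = -3.
Therefore v_{18} = 90 + (-3) + 4·262144 = 1048663.

1048663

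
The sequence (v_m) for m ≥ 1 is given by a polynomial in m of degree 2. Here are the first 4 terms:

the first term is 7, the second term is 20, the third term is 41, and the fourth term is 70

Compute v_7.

205

1st diffs: 13, 21, 29.
2nd diffs: 8, 8 (constant).
So v_m = 4m^2 + m + 2.
Evaluating at m = 7 gives v_7 = 205.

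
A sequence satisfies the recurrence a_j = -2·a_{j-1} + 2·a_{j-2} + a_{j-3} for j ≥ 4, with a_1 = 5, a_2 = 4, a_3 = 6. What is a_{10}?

a_4 = 1;  a_5 = 14;  a_6 = -20;  a_7 = 69;  a_8 = -164;  a_9 = 446;  a_{10} = -1151.

-1151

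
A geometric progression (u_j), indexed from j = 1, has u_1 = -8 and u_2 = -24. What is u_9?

Common ratio r = 3.
u_j = (-8)·3^(j-1).
u_9 = (-8)·3^8 = -52488.

-52488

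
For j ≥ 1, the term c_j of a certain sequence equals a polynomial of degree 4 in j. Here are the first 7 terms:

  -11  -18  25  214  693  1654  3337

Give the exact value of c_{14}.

65574

1st diffs: -7, 43, 189, 479, 961, 1683.
2nd diffs: 50, 146, 290, 482, 722.
3rd diffs: 96, 144, 192, 240.
4th diffs: 48, 48, 48 (constant).
So c_j = 2j^4 - 4j^3 - j^2 - 6j - 2.
Evaluating at j = 14 gives c_{14} = 65574.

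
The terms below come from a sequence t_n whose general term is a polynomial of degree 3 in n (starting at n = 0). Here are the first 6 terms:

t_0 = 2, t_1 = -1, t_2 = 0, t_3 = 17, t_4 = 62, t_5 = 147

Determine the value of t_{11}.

1st diffs: -3, 1, 17, 45, 85.
2nd diffs: 4, 16, 28, 40.
3rd diffs: 12, 12, 12 (constant).
Newton forward-difference form: t_n = 2 + (-3)·C(n,1) + 4·C(n,2) + 12·C(n,3).
At n = 11: n = 11, so t_{11} = 2 - 33 + 220 + 1980 = 2169.

2169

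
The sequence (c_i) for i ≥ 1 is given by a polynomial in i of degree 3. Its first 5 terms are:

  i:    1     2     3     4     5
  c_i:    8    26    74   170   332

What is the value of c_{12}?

1st diffs: 18, 48, 96, 162.
2nd diffs: 30, 48, 66.
3rd diffs: 18, 18 (constant).
So c_i = 3i^3 - 3i^2 + 6i + 2.
Evaluating at i = 12 gives c_{12} = 4826.

4826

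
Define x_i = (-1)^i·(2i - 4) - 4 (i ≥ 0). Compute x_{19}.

(-1)^19 = -1; 2i - 4 at i=19 is 34; so x_{19} = -38.

-38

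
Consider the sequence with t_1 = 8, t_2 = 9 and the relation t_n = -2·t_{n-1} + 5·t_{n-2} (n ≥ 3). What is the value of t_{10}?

Iterate the recurrence:
t_3 = 22  t_4 = 1  t_5 = 108  t_6 = -211  t_7 = 962  t_8 = -2979  t_9 = 10768  t_{10} = -36431.

-36431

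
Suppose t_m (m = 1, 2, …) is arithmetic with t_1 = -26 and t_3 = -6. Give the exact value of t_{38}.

344

Common difference d = (-6 - (-26)) / (3 - 1) = 10.
t_m = -26 + (m - 1)·10.
t_{38} = -26 + 37·10 = 344.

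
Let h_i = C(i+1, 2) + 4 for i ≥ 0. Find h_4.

14

C(5, 2) = 10, so h_4 = 14.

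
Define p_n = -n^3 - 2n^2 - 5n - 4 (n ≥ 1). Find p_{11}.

p_{11} = -1·11^3 - 2·11^2 - 5·11 - 4 = -1632.

-1632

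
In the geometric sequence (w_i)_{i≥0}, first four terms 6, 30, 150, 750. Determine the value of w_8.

Common ratio r = 5.
w_i = 6·5^(i-0).
w_8 = 6·5^8 = 2343750.

2343750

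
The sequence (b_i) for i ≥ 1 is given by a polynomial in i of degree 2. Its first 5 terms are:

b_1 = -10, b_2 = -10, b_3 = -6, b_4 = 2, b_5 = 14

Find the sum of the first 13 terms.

1st diffs: 0, 4, 8, 12.
2nd diffs: 4, 4, 4 (constant).
So b_i = 2i^2 - 6i - 6.
Continuing: …, 30, 50, 74, 102, …, b_{13} = 254.
Summing i = 1..13 (13 terms) gives 1014.

1014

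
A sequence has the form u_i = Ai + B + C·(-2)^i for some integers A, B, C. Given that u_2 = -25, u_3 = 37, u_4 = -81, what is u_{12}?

Plug in i = 2, 3, 4: 2A + B + 4C = -25; 3A + B - 8C = 37; 4A + B + 16C = -81.
Subtracting the first from the second: A - 12C = 62.
Subtracting the second from the third: A + 24C = -118.
Solving: C = -5, A = 2, then B = -9.
So u_i = 2·i + (-9) + (-5)·(-2)^i; at i=12 this is -20465.

-20465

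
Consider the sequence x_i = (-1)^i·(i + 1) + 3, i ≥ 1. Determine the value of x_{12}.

16

(-1)^12 = 1; i + 1 at i=12 is 13; so x_{12} = 16.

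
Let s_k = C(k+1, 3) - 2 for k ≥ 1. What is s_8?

82

C(9, 3) = 84, so s_8 = 82.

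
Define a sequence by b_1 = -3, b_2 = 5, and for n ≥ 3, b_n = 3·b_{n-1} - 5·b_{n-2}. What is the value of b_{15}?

Iterate the recurrence:
b_3 = 30, b_4 = 65, b_5 = 45, …, b_{12} = 29690, b_{13} = -11955, b_{14} = -184315, b_{15} = -493170.

-493170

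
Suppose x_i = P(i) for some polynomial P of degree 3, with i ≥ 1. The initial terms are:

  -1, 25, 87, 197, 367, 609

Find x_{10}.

2537

1st diffs: 26, 62, 110, 170, 242.
2nd diffs: 36, 48, 60, 72.
3rd diffs: 12, 12, 12 (constant).
Newton forward-difference form: x_i = -1 + 26·C(i-1,1) + 36·C(i-1,2) + 12·C(i-1,3).
At i = 10: i-1 = 9, so x_{10} = -1 + 234 + 1296 + 1008 = 2537.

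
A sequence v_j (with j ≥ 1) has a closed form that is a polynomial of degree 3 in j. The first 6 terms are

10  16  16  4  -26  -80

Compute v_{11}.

-920

1st diffs: 6, 0, -12, -30, -54.
2nd diffs: -6, -12, -18, -24.
3rd diffs: -6, -6, -6 (constant).
Newton forward-difference form: v_j = 10 + 6·C(j-1,1) + (-6)·C(j-1,2) + (-6)·C(j-1,3).
At j = 11: j-1 = 10, so v_{11} = 10 + 60 - 270 - 720 = -920.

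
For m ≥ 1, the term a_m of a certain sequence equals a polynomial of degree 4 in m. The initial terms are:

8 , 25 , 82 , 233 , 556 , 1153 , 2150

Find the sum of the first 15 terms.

165887

1st diffs: 17, 57, 151, 323, 597, 997.
2nd diffs: 40, 94, 172, 274, 400.
3rd diffs: 54, 78, 102, 126.
4th diffs: 24, 24, 24 (constant).
So a_m = m^4 - m^3 + m^2 + 6m + 1.
Continuing: …, 3697, 5968, 9161, 13498, …, a_{15} = 47566.
Summing m = 1..15 (15 terms) gives 165887.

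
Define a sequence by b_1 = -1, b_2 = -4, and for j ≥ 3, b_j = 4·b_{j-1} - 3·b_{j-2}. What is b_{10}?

-29524

Iterate the recurrence:
b_3 = -13; b_4 = -40; b_5 = -121; b_6 = -364; b_7 = -1093; b_8 = -3280; b_9 = -9841; b_{10} = -29524.
(Characteristic roots are 3 and 1.)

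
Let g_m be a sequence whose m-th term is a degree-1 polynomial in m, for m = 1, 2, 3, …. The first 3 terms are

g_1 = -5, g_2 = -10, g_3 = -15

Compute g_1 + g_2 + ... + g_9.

1st diffs: -5, -5 (constant).
So g_m = -5m.
Continuing: …, -20, -25, -30, -35, …, g_9 = -45.
Summing m = 1..9 (9 terms) gives -225.

-225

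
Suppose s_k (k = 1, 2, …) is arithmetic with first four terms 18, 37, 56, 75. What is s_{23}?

Common difference d = 19.
s_k = 18 + (k - 1)·19.
s_{23} = 18 + 22·19 = 436.

436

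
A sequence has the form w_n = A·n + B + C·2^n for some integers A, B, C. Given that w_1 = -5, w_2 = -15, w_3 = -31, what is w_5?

-111

The three given values yield: A + B + 2C = -5; 2A + B + 4C = -15; 3A + B + 8C = -31.
Subtracting the first from the second: A + 2C = -10.
Subtracting the second from the third: A + 4C = -16.
Solving: C = -3, A = -4, then B = 5.
Hence w_5 = -4·5 + 5 + (-3)·32 = -111.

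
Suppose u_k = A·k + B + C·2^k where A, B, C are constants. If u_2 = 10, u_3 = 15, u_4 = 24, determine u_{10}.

The three given values yield: 2A + B + 4C = 10; 3A + B + 8C = 15; 4A + B + 16C = 24.
Subtracting the first from the second: A + 4C = 5.
Subtracting the second from the third: A + 8C = 9.
Solving: C = 1, A = 1, then B = 4.
Hence u_{10} = 1·10 + 4 + 1·1024 = 1038.

1038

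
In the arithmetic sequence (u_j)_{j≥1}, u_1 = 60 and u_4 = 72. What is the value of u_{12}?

Common difference d = (72 - 60) / (4 - 1) = 4.
u_j = 60 + (j - 1)·4.
u_{12} = 60 + 11·4 = 104.

104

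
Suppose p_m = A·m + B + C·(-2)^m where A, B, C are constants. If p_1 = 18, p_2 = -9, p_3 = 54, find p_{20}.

At m = 1, 2, 3: A + B - 2C = 18; 2A + B + 4C = -9; 3A + B - 8C = 54.
Subtracting the first from the second: A + 6C = -27.
Subtracting the second from the third: A - 12C = 63.
Solving: C = -5, A = 3, then B = 5.
So p_m = 3·m + 5 + (-5)·(-2)^m; at m=20 this is -5242815.

-5242815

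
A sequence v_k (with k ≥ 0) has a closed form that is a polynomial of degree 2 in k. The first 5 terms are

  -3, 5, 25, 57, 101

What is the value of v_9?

501

1st diffs: 8, 20, 32, 44.
2nd diffs: 12, 12, 12 (constant).
So v_k = 6k^2 + 2k - 3.
Evaluating at k = 9 gives v_9 = 501.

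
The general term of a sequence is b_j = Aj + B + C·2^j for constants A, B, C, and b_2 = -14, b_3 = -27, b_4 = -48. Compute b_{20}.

-2097248

Plug in j = 2, 3, 4: 2A + B + 4C = -14; 3A + B + 8C = -27; 4A + B + 16C = -48.
Subtracting the first from the second: A + 4C = -13.
Subtracting the second from the third: A + 8C = -21.
Solving: C = -2, A = -5, then B = 4.
So b_j = -5·j + 4 + (-2)·2^j; at j=20 this is -2097248.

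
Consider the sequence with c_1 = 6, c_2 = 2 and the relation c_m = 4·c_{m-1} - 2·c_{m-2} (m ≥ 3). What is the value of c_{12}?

Iterate the recurrence:
c_3 = -4  c_4 = -20  c_5 = -72  c_6 = -248  c_7 = -848  c_8 = -2896  c_9 = -9888  c_{10} = -33760  c_{11} = -115264  c_{12} = -393536.

-393536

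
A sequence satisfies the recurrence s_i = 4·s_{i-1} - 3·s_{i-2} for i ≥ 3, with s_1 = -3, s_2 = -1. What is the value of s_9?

Iterate the recurrence:
s_3 = 5, s_4 = 23, s_5 = 77, s_6 = 239, s_7 = 725, s_8 = 2183, s_9 = 6557.
(Characteristic roots are 3 and 1.)

6557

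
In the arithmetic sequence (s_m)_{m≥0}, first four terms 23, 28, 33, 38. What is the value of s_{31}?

178

Common difference d = 5.
s_m = 23 + (m - 0)·5.
s_{31} = 23 + 31·5 = 178.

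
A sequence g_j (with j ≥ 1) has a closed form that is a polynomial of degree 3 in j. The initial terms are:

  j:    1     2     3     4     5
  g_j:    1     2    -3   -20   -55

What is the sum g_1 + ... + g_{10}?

1st diffs: 1, -5, -17, -35.
2nd diffs: -6, -12, -18.
3rd diffs: -6, -6 (constant).
So g_j = -j^3 + 3j^2 - j.
Continuing: …, -114, -203, -328, -495, …, g_{10} = -710.
Summing j = 1..10 (10 terms) gives -1925.

-1925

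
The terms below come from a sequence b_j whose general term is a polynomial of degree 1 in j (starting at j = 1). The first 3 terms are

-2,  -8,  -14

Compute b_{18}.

1st diffs: -6, -6 (constant).
So b_j = -6j + 4.
Evaluating at j = 18 gives b_{18} = -104.

-104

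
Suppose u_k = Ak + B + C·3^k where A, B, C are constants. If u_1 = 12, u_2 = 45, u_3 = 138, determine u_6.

Plug in k = 1, 2, 3: A + B + 3C = 12; 2A + B + 9C = 45; 3A + B + 27C = 138.
Subtracting the first from the second: A + 6C = 33.
Subtracting the second from the third: A + 18C = 93.
Solving: C = 5, A = 3, then B = -6.
Hence u_6 = 3·6 + (-6) + 5·729 = 3657.

3657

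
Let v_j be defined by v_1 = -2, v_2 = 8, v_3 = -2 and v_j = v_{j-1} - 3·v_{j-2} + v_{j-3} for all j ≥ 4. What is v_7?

Applying the relation repeatedly:
v_4 = -28  v_5 = -14  v_6 = 68  v_7 = 82.

82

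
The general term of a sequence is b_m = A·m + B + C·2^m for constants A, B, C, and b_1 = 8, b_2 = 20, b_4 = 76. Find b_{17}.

524352

Write the equations: A + B + 2C = 8; 2A + B + 4C = 20; 4A + B + 16C = 76.
Subtracting the first from the second: A + 2C = 12.
Subtracting the second from the third: 2A + 12C = 56.
Solving: C = 4, A = 4, then B = -4.
Hence b_{17} = 4·17 + (-4) + 4·131072 = 524352.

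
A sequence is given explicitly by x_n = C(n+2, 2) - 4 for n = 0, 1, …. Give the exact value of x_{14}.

C(16, 2) = 120, so x_{14} = 116.

116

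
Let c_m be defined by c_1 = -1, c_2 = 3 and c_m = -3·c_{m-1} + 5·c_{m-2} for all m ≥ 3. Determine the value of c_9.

Applying the relation repeatedly:
c_3 = -14; c_4 = 57; c_5 = -241; c_6 = 1008; c_7 = -4229; c_8 = 17727; c_9 = -74326.

-74326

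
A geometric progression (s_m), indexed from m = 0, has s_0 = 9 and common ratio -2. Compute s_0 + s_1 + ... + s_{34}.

103079215107

s_m = 9·(-2)^(m-0).
S = 9·((-2)^35 - 1)/(-2 - 1) = 9·(-34359738368 - 1)/(-3) = 103079215107.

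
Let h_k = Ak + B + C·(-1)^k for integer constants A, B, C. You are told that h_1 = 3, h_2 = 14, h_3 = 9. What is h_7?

21

At k = 1, 2, 3: A + B - C = 3; 2A + B + C = 14; 3A + B - C = 9.
Subtracting the first from the second: A + 2C = 11.
Subtracting the second from the third: A - 2C = -5.
Solving: C = 4, A = 3, then B = 4.
So h_k = 3·k + 4 + 4·(-1)^k; at k=7 this is 21.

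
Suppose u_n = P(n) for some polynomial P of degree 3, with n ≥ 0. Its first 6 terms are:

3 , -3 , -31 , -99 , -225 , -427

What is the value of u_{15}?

1st diffs: -6, -28, -68, -126, -202.
2nd diffs: -22, -40, -58, -76.
3rd diffs: -18, -18, -18 (constant).
So u_n = -3n^3 - 2n^2 - n + 3.
Evaluating at n = 15 gives u_{15} = -10587.

-10587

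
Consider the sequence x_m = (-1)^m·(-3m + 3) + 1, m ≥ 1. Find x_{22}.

(-1)^22 = 1; -3m + 3 at m=22 is -63; so x_{22} = -62.

-62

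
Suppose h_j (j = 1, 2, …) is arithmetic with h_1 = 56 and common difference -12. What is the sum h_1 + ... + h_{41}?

h_j = 56 + (j - 1)·(-12).
h_{41} = -424; S = 41·(56 + (-424))/2 = -7544.

-7544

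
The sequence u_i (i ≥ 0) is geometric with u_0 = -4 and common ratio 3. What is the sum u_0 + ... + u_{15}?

-86093440

u_i = (-4)·3^(i-0).
S = (-4)·(3^16 - 1)/(3 - 1) = (-4)·(43046721 - 1)/(2) = -86093440.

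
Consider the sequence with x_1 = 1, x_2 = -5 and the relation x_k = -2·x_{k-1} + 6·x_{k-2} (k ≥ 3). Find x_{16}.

-335560832

Step forward from the initial values:
x_3 = 16, x_4 = -62, x_5 = 220, …, x_{13} = 6924736, x_{14} = -25246400, x_{15} = 92041216, x_{16} = -335560832.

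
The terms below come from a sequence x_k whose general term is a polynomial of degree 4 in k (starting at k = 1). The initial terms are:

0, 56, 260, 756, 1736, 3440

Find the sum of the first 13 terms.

211432

1st diffs: 56, 204, 496, 980, 1704.
2nd diffs: 148, 292, 484, 724.
3rd diffs: 144, 192, 240.
4th diffs: 48, 48 (constant).
Newton forward-difference form: x_k = 56·C(k-1,1) + 148·C(k-1,2) + 144·C(k-1,3) + 48·C(k-1,4).
Continuing: …, 6156, 10220, 16016, 23976, …, x_{13} = 65880.
Summing k = 1..13 (13 terms) gives 211432.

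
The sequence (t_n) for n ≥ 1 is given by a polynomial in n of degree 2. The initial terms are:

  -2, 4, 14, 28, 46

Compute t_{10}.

1st diffs: 6, 10, 14, 18.
2nd diffs: 4, 4, 4 (constant).
Newton forward-difference form: t_n = -2 + 6·C(n-1,1) + 4·C(n-1,2).
At n = 10: n-1 = 9, so t_{10} = -2 + 54 + 144 = 196.

196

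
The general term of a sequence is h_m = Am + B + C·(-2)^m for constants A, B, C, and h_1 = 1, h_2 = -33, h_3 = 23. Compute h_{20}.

Write the equations: A + B - 2C = 1; 2A + B + 4C = -33; 3A + B - 8C = 23.
Subtracting the first from the second: A + 6C = -34.
Subtracting the second from the third: A - 12C = 56.
Solving: C = -5, A = -4, then B = -5.
So h_m = -4·m + (-5) + (-5)·(-2)^m; at m=20 this is -5242965.

-5242965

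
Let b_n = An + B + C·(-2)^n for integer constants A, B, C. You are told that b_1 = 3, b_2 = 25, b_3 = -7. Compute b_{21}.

Write the equations: A + B - 2C = 3; 2A + B + 4C = 25; 3A + B - 8C = -7.
Subtracting the first from the second: A + 6C = 22.
Subtracting the second from the third: A - 12C = -32.
Solving: C = 3, A = 4, then B = 5.
Hence b_{21} = 4·21 + 5 + 3·(-2097152) = -6291367.

-6291367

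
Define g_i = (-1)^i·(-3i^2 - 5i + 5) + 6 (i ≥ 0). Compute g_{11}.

(-1)^11 = -1; -3i^2 - 5i + 5 at i=11 is -413; so g_{11} = 419.

419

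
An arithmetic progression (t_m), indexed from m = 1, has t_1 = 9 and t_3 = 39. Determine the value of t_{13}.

Common difference d = (39 - 9) / (3 - 1) = 15.
t_m = 9 + (m - 1)·15.
t_{13} = 9 + 12·15 = 189.

189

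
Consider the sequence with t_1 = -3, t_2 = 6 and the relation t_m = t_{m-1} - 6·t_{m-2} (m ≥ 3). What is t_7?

t_3 = 24, t_4 = -12, t_5 = -156, t_6 = -84, t_7 = 852.

852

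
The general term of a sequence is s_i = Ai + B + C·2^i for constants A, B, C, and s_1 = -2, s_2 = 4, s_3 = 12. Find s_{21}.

2097228

Write the equations: A + B + 2C = -2; 2A + B + 4C = 4; 3A + B + 8C = 12.
Subtracting the first from the second: A + 2C = 6.
Subtracting the second from the third: A + 4C = 8.
Solving: C = 1, A = 4, then B = -8.
Therefore s_{21} = 84 + (-8) + 1·2097152 = 2097228.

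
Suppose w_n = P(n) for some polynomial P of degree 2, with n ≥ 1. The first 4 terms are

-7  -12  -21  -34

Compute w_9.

1st diffs: -5, -9, -13.
2nd diffs: -4, -4 (constant).
Newton forward-difference form: w_n = -7 + (-5)·C(n-1,1) + (-4)·C(n-1,2).
At n = 9: n-1 = 8, so w_9 = -7 - 40 - 112 = -159.

-159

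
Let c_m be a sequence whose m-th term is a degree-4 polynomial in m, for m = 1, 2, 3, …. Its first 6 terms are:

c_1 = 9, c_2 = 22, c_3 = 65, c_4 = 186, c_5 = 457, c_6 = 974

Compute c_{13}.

24585

1st diffs: 13, 43, 121, 271, 517.
2nd diffs: 30, 78, 150, 246.
3rd diffs: 48, 72, 96.
4th diffs: 24, 24 (constant).
So c_m = m^4 - 2m^3 + 2m^2 + 6m + 2.
Evaluating at m = 13 gives c_{13} = 24585.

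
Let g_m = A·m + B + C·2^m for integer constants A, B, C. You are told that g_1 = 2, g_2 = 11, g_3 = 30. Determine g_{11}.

At m = 1, 2, 3: A + B + 2C = 2; 2A + B + 4C = 11; 3A + B + 8C = 30.
Subtracting the first from the second: A + 2C = 9.
Subtracting the second from the third: A + 4C = 19.
Solving: C = 5, A = -1, then B = -7.
Hence g_{11} = -1·11 + (-7) + 5·2048 = 10222.

10222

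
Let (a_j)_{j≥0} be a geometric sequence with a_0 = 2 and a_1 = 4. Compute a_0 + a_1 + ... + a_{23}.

33554430

Common ratio r = 2.
a_j = 2·2^(j-0).
S = 2·(2^24 - 1)/(2 - 1) = 2·(16777216 - 1)/(1) = 33554430.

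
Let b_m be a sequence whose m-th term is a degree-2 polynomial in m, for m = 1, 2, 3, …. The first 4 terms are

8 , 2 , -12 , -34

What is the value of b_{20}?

-1474

1st diffs: -6, -14, -22.
2nd diffs: -8, -8 (constant).
Newton forward-difference form: b_m = 8 + (-6)·C(m-1,1) + (-8)·C(m-1,2).
At m = 20: m-1 = 19, so b_{20} = 8 - 114 - 1368 = -1474.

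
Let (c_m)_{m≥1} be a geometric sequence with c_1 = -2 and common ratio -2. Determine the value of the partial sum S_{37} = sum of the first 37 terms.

-91625968982

c_m = (-2)·(-2)^(m-1).
S = (-2)·((-2)^37 - 1)/(-2 - 1) = (-2)·(-137438953472 - 1)/(-3) = -91625968982.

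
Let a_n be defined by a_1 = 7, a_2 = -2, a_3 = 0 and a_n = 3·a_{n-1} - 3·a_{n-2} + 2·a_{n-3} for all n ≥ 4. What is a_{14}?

24568

Iterate the recurrence:
a_4 = 20;  a_5 = 56;  a_6 = 108;  …;  a_{11} = 3080;  a_{12} = 6156;  a_{13} = 12292;  a_{14} = 24568.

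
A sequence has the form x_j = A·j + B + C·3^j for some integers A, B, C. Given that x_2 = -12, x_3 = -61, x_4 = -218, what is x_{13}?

Write the equations: 2A + B + 9C = -12; 3A + B + 27C = -61; 4A + B + 81C = -218.
Subtracting the first from the second: A + 18C = -49.
Subtracting the second from the third: A + 54C = -157.
Solving: C = -3, A = 5, then B = 5.
Therefore x_{13} = 65 + 5 + (-3)·1594323 = -4782899.

-4782899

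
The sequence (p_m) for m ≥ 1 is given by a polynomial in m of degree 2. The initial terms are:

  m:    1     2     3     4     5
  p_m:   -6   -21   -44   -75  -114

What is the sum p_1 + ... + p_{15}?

-5305

1st diffs: -15, -23, -31, -39.
2nd diffs: -8, -8, -8 (constant).
Newton forward-difference form: p_m = -6 + (-15)·C(m-1,1) + (-8)·C(m-1,2).
Continuing: …, -161, -216, -279, -350, …, p_{15} = -944.
Summing m = 1..15 (15 terms) gives -5305.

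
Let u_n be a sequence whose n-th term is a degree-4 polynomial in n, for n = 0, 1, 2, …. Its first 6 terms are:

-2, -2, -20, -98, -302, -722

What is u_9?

-7202

1st diffs: 0, -18, -78, -204, -420.
2nd diffs: -18, -60, -126, -216.
3rd diffs: -42, -66, -90.
4th diffs: -24, -24 (constant).
So u_n = -n^4 - n^3 + n^2 + n - 2.
Evaluating at n = 9 gives u_9 = -7202.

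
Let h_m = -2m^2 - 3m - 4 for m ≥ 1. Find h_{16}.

-564

h_{16} = -2·16^2 - 3·16 - 4 = -564.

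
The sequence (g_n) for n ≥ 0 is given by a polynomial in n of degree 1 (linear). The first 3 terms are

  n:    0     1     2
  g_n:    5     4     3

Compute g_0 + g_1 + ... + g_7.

12

1st diffs: -1, -1 (constant).
So g_n = -n + 5.
Continuing: …, 2, 1, 0, -1, …, g_7 = -2.
Summing n = 0..7 (8 terms) gives 12.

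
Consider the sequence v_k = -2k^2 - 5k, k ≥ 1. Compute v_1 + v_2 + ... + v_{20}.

-6790

Over k = 1..20: Σk = 210, Σk² = 2870.
Total = (-2)·2870 + (-5)·210 = -6790.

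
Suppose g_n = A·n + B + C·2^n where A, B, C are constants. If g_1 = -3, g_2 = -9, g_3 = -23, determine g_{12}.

-16357

At n = 1, 2, 3: A + B + 2C = -3; 2A + B + 4C = -9; 3A + B + 8C = -23.
Subtracting the first from the second: A + 2C = -6.
Subtracting the second from the third: A + 4C = -14.
Solving: C = -4, A = 2, then B = 3.
Therefore g_{12} = 24 + 3 + (-4)·4096 = -16357.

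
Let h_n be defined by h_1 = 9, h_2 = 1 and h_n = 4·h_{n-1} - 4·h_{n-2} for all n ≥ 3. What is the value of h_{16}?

-3883008

Step forward from the initial values:
h_3 = -32, h_4 = -132, h_5 = -400, …, h_{13} = -380928, h_{14} = -831488, h_{15} = -1802240, h_{16} = -3883008.
(Characteristic roots are 2 and 2.)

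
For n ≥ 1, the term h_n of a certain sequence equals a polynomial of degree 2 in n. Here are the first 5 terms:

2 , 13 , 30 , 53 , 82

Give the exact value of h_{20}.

1st diffs: 11, 17, 23, 29.
2nd diffs: 6, 6, 6 (constant).
So h_n = 3n^2 + 2n - 3.
Evaluating at n = 20 gives h_{20} = 1237.

1237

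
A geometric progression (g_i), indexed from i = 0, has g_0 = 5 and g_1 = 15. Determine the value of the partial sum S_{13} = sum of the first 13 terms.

Common ratio r = 3.
g_i = 5·3^(i-0).
S = 5·(3^13 - 1)/(3 - 1) = 5·(1594323 - 1)/(2) = 3985805.

3985805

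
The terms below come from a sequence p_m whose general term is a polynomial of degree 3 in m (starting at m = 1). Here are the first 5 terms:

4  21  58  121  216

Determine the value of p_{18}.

1st diffs: 17, 37, 63, 95.
2nd diffs: 20, 26, 32.
3rd diffs: 6, 6 (constant).
Newton forward-difference form: p_m = 4 + 17·C(m-1,1) + 20·C(m-1,2) + 6·C(m-1,3).
At m = 18: m-1 = 17, so p_{18} = 4 + 289 + 2720 + 4080 = 7093.

7093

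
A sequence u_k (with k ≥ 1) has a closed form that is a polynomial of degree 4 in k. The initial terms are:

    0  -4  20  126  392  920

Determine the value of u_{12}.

1st diffs: -4, 24, 106, 266, 528.
2nd diffs: 28, 82, 160, 262.
3rd diffs: 54, 78, 102.
4th diffs: 24, 24 (constant).
Newton forward-difference form: u_k = (-4)·C(k-1,1) + 28·C(k-1,2) + 54·C(k-1,3) + 24·C(k-1,4).
At k = 12: k-1 = 11, so u_{12} = -44 + 1540 + 8910 + 7920 = 18326.

18326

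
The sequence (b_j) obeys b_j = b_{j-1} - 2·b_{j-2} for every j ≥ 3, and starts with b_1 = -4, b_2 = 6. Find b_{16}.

-1262

Iterate the recurrence:
b_3 = 14, b_4 = 2, b_5 = -26, …, b_{13} = 454, b_{14} = 354, b_{15} = -554, b_{16} = -1262.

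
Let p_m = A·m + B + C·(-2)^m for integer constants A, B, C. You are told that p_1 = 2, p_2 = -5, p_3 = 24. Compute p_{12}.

Write the equations: A + B - 2C = 2; 2A + B + 4C = -5; 3A + B - 8C = 24.
Subtracting the first from the second: A + 6C = -7.
Subtracting the second from the third: A - 12C = 29.
Solving: C = -2, A = 5, then B = -7.
Hence p_{12} = 5·12 + (-7) + (-2)·4096 = -8139.

-8139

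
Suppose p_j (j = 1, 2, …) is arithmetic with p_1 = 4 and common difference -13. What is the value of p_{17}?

p_j = 4 + (j - 1)·(-13).
p_{17} = 4 + 16·(-13) = -204.

-204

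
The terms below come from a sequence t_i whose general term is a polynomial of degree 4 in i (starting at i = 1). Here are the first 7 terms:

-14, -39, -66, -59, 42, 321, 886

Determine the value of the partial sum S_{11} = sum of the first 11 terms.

21109

1st diffs: -25, -27, 7, 101, 279, 565.
2nd diffs: -2, 34, 94, 178, 286.
3rd diffs: 36, 60, 84, 108.
4th diffs: 24, 24, 24 (constant).
Newton forward-difference form: t_i = -14 + (-25)·C(i-1,1) + (-2)·C(i-1,2) + 36·C(i-1,3) + 24·C(i-1,4).
Continuing: 1869, 3426, 5737, 9006.
Summing i = 1..11 (11 terms) gives 21109.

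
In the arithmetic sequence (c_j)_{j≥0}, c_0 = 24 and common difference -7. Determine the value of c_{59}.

c_j = 24 + (j - 0)·(-7).
c_{59} = 24 + 59·(-7) = -389.

-389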